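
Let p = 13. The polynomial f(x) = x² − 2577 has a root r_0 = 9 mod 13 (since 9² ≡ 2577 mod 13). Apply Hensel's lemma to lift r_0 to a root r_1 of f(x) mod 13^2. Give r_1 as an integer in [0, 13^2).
r_1 = 35 (mod 169)

Hensel's recurrence: r_{i+1} = r_i − f(r_i)·(f′(r_i))^{-1} mod 13^{i+2}, with f′(x) = 2x. Iterate:
  r_0 = 9 (mod 13)
  r_1 = 35 (mod 169)
Final: r_1 = 35, and one checks f(r_1) ≡ 0 mod 13^2.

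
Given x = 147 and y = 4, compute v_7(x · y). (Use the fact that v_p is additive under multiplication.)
v_7(588) = 2

v_p(x) = 2 (factor: 147 = 7^2 · 3); v_p(y) = 0 (factor: 4 = 7^0 · 4). Additivity: v_p(xy) = v_p(x) + v_p(y) = 2 + 0 = 2. (Direct check: xy = 588 = 7^2 · (12).)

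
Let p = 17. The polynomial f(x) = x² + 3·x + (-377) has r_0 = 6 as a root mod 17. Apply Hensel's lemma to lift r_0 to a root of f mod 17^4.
r_3 = 21953 (mod 83521)

Hensel: r_{i+1} = r_i − f(r_i)·(f′(r_i))^{-1} mod 17^{i+2}, f′(x) = 2x + 3. Iterate:
  r_0 = 6 (mod 17)
  r_1 = 278 (mod 289)
  r_2 = 2301 (mod 4913)
  r_3 = 21953 (mod 83521)
Final: r = 21953 satisfies f(r) ≡ 0 mod 17^4.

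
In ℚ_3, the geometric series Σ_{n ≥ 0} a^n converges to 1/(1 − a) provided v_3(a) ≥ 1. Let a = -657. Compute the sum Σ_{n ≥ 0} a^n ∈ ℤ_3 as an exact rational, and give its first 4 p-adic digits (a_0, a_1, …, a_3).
Σ a^n = 1/(1 − a) = 1/658;  first 4 digits = (1, 0, 2, 2)

v_3(a) = 2 ≥ 1, so the series converges in ℤ_3 to 1/(1 − a) = 1/(1 − (-657)) = 1/658. Expand this rational in ℤ_3: compute digits iteratively via d_i = x_i mod 3, x_{i+1} = (x_i − d_i)/3. The first 4 digits are (1, 0, 2, 2).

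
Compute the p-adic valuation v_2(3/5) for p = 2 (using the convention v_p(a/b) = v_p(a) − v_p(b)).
v_2(3/5) = 0

Factor powers of 2 from the numerator and denominator of the reduced fraction: 3 = 2^0 · 3 and 5 = 2^0 · 5. Apply v_p(a/b) = v_p(a) − v_p(b): v_2(3/5) = 0 − 0 = 0.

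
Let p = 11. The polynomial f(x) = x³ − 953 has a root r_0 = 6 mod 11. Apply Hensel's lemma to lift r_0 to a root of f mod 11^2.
r_1 = 61 (mod 121)

Hensel: r_{i+1} = r_i − f(r_i)/f′(r_i) mod 11^{i+2}, where f′(x) = 3x². Iterate:
  r_0 = 6 (mod 11)
  r_1 = 61 (mod 121)
Final: r = 61 with f(r) ≡ 0 mod 11^2.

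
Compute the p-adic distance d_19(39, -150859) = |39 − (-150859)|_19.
d_19(39, -150859) = 1/6859

Step 1 — x − y = 39 − (-150859) = 150898. Step 2 — v_19(150898) = 3 (factor: 150898 = (19^3 · 22); the sign does not affect v_p). Step 3 — |x − y|_19 = 19^{-3} = 1/6859.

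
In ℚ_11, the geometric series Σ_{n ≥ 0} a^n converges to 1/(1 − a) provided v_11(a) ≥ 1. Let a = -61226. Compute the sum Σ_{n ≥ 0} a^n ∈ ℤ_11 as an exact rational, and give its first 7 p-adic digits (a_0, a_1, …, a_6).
Σ a^n = 1/(1 − a) = 1/61227;  first 7 digits = (1, 0, 0, 9, 6, 10, 3)

v_11(a) = 3 ≥ 1, so the series converges in ℤ_11 to 1/(1 − a) = 1/(1 − (-61226)) = 1/61227. Expand this rational in ℤ_11: compute digits iteratively via d_i = x_i mod 11, x_{i+1} = (x_i − d_i)/11. The first 7 digits are (1, 0, 0, 9, 6, 10, 3).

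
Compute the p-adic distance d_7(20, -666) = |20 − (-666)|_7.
d_7(20, -666) = 1/343

Step 1 — x − y = 20 − (-666) = 686. Step 2 — v_7(686) = 3 (factor: 686 = (7^3 · 2); the sign does not affect v_p). Step 3 — |x − y|_7 = 7^{-3} = 1/343.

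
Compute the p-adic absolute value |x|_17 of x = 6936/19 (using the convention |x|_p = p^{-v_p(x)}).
|6936/19|_17 = 1/289

Step 1 — compute v_17(x) by factoring powers of 17 out of the numerator and denominator: v_17(6936/19) = 2. Step 2 — apply |x|_p = p^{-v_p(x)} = 17^{-2} = 1/289.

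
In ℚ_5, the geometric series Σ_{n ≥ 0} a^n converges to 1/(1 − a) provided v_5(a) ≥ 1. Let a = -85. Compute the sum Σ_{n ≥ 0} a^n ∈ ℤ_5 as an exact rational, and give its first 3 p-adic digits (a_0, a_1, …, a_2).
Σ a^n = 1/(1 − a) = 1/86;  first 3 digits = (1, 3, 0)

v_5(a) = 1 ≥ 1, so the series converges in ℤ_5 to 1/(1 − a) = 1/(1 − (-85)) = 1/86. Expand this rational in ℤ_5: compute digits iteratively via d_i = x_i mod 5, x_{i+1} = (x_i − d_i)/5. The first 3 digits are (1, 3, 0).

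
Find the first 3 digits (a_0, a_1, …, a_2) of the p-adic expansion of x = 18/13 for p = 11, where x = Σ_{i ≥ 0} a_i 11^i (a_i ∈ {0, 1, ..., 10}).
(a_0, …, a_2) = (9, 1, 10)

v_11(18/13) = 0 (numerator and denominator both coprime to 11), so x ∈ ℤ_11^×. Compute digits iteratively via a_i = x_i mod 11, x_{i+1} = (x_i − a_i)/11, with x_0 = x:
  x_0 = 18/13;  a_0 = 9;  x_1 = (x_0 − 9)/11 = -9/13
  x_1 = -9/13;  a_1 = 1;  x_2 = (x_1 − 1)/11 = -2/13
  x_2 = -2/13;  a_2 = 10;  x_3 = (x_2 − 10)/11 = -12/13
Digits: (9, 1, 10).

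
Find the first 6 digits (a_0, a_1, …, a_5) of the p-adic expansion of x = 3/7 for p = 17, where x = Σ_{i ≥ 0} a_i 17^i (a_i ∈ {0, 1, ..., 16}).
(a_0, …, a_5) = (15, 4, 7, 2, 12, 9)

v_17(3/7) = 0 (numerator and denominator both coprime to 17), so x ∈ ℤ_17^×. Compute digits iteratively via a_i = x_i mod 17, x_{i+1} = (x_i − a_i)/17, with x_0 = x:
  x_0 = 3/7;  a_0 = 15;  x_1 = (x_0 − 15)/17 = -6/7
  x_1 = -6/7;  a_1 = 4;  x_2 = (x_1 − 4)/17 = -2/7
  x_2 = -2/7;  a_2 = 7;  x_3 = (x_2 − 7)/17 = -3/7
  x_3 = -3/7;  a_3 = 2;  x_4 = (x_3 − 2)/17 = -1/7
  x_4 = -1/7;  a_4 = 12;  x_5 = (x_4 − 12)/17 = -5/7
  x_5 = -5/7;  a_5 = 9;  x_6 = (x_5 − 9)/17 = -4/7
Digits: (15, 4, 7, 2, 12, 9).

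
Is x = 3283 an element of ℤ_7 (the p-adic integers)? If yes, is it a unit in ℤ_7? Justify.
x ∈ ℤ_7 but not a unit; v_7(x) = 2 > 0

ℤ_7 = {x ∈ ℚ_7 : v_7(x) ≥ 0} and ℤ_7^× = {x ∈ ℤ_7 : v_7(x) = 0}. Here v_7(3283) = v_7(num) − v_7(den) = 2; compare against these criteria.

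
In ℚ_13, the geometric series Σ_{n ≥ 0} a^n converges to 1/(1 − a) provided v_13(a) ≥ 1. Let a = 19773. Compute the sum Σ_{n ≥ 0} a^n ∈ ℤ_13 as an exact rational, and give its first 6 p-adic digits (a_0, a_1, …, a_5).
Σ a^n = 1/(1 − a) = -1/19772;  first 6 digits = (1, 0, 0, 9, 0, 0)

v_13(a) = 3 ≥ 1, so the series converges in ℤ_13 to 1/(1 − a) = 1/(1 − 19773) = -1/19772. Expand this rational in ℤ_13: compute digits iteratively via d_i = x_i mod 13, x_{i+1} = (x_i − d_i)/13. The first 6 digits are (1, 0, 0, 9, 0, 0).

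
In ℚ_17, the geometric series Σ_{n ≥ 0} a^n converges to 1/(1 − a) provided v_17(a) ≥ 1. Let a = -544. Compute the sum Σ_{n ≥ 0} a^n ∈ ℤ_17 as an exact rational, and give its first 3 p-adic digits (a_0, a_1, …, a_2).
Σ a^n = 1/(1 − a) = 1/545;  first 3 digits = (1, 2, 2)

v_17(a) = 1 ≥ 1, so the series converges in ℤ_17 to 1/(1 − a) = 1/(1 − (-544)) = 1/545. Expand this rational in ℤ_17: compute digits iteratively via d_i = x_i mod 17, x_{i+1} = (x_i − d_i)/17. The first 3 digits are (1, 2, 2).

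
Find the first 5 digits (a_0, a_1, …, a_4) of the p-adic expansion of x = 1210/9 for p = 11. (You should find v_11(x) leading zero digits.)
(a_0, …, a_4) = (0, 0, 6, 2, 1)

v_11(1210/9) = 2, so a_0 = ... = a_1 = 0. Factor out: x = 11^2 · u with u = 10/9 a unit in ℤ_11. Expand u iteratively via a_{v+i} = u_i mod 11, u_{i+1} = (u_i − a_{v+i})/11:
  u_0 = 10/9;  a_2 = 6;  u_1 = (u_0 − 6)/11 = -4/9
  u_1 = -4/9;  a_3 = 2;  u_2 = (u_1 − 2)/11 = -2/9
  u_2 = -2/9;  a_4 = 1;  u_3 = (u_2 − 1)/11 = -1/9
Digits: (0, 0, 6, 2, 1).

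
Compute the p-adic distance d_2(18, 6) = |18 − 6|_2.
d_2(18, 6) = 1/4

Step 1 — x − y = 18 − 6 = 12. Step 2 — v_2(12) = 2 (factor: 12 = (2^2 · 3); the sign does not affect v_p). Step 3 — |x − y|_2 = 2^{-2} = 1/4.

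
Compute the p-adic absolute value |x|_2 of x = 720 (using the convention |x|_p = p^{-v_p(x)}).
|720|_2 = 1/16

Step 1 — compute v_2(x) by factoring powers of 2 out of the numerator and denominator: v_2(720) = 4. Step 2 — apply |x|_p = p^{-v_p(x)} = 2^{-4} = 1/16.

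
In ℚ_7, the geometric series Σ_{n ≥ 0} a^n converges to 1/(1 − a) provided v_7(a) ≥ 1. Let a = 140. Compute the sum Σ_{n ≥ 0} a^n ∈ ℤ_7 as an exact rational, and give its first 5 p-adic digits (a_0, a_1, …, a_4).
Σ a^n = 1/(1 − a) = -1/139;  first 5 digits = (1, 6, 3, 0, 4)

v_7(a) = 1 ≥ 1, so the series converges in ℤ_7 to 1/(1 − a) = 1/(1 − 140) = -1/139. Expand this rational in ℤ_7: compute digits iteratively via d_i = x_i mod 7, x_{i+1} = (x_i − d_i)/7. The first 5 digits are (1, 6, 3, 0, 4).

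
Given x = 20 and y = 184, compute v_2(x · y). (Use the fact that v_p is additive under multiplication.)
v_2(3680) = 5

v_p(x) = 2 (factor: 20 = 2^2 · 5); v_p(y) = 3 (factor: 184 = 2^3 · 23). Additivity: v_p(xy) = v_p(x) + v_p(y) = 2 + 3 = 5. (Direct check: xy = 3680 = 2^5 · (115).)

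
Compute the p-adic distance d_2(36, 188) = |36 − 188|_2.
d_2(36, 188) = 1/8

Step 1 — x − y = 36 − 188 = -152. Step 2 — v_2(-152) = 3 (factor: -152 = −(2^3 · 19); the sign does not affect v_p). Step 3 — |x − y|_2 = 2^{-3} = 1/8.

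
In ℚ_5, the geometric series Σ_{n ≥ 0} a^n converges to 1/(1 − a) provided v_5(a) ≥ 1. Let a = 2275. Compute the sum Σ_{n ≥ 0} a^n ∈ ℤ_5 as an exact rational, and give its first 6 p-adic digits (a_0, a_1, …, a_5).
Σ a^n = 1/(1 − a) = -1/2274;  first 6 digits = (1, 0, 1, 3, 4, 1)

v_5(a) = 2 ≥ 1, so the series converges in ℤ_5 to 1/(1 − a) = 1/(1 − 2275) = -1/2274. Expand this rational in ℤ_5: compute digits iteratively via d_i = x_i mod 5, x_{i+1} = (x_i − d_i)/5. The first 6 digits are (1, 0, 1, 3, 4, 1).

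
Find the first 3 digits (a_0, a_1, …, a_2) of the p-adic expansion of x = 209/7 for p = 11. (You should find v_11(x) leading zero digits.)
(a_0, …, a_2) = (0, 9, 1)

v_11(209/7) = 1, so a_0 = ... = a_0 = 0. Factor out: x = 11^1 · u with u = 19/7 a unit in ℤ_11. Expand u iteratively via a_{v+i} = u_i mod 11, u_{i+1} = (u_i − a_{v+i})/11:
  u_0 = 19/7;  a_1 = 9;  u_1 = (u_0 − 9)/11 = -4/7
  u_1 = -4/7;  a_2 = 1;  u_2 = (u_1 − 1)/11 = -1/7
Digits: (0, 9, 1).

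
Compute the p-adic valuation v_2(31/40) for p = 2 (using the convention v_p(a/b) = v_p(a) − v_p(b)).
v_2(31/40) = -3

Factor powers of 2 from the numerator and denominator of the reduced fraction: 31 = 2^0 · 31 and 40 = 2^3 · 5. Apply v_p(a/b) = v_p(a) − v_p(b): v_2(31/40) = 0 − 3 = -3.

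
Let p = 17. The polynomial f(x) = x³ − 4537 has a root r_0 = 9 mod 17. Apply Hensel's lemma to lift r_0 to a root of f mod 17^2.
r_1 = 77 (mod 289)

Hensel: r_{i+1} = r_i − f(r_i)/f′(r_i) mod 17^{i+2}, where f′(x) = 3x². Iterate:
  r_0 = 9 (mod 17)
  r_1 = 77 (mod 289)
Final: r = 77 with f(r) ≡ 0 mod 17^2.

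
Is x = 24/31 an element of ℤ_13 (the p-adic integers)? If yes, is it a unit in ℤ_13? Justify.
x ∈ ℤ_13^× (unit); v_13(x) = 0

ℤ_13 = {x ∈ ℚ_13 : v_13(x) ≥ 0} and ℤ_13^× = {x ∈ ℤ_13 : v_13(x) = 0}. Here v_13(24/31) = v_13(num) − v_13(den) = 0; compare against these criteria.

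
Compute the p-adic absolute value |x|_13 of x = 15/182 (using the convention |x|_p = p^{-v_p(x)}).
|15/182|_13 = 13

Step 1 — compute v_13(x) by factoring powers of 13 out of the numerator and denominator: v_13(15/182) = -1. Step 2 — apply |x|_p = p^{-v_p(x)} = 13^{1} = 13.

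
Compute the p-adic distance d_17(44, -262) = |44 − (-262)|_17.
d_17(44, -262) = 1/17

Step 1 — x − y = 44 − (-262) = 306. Step 2 — v_17(306) = 1 (factor: 306 = (17^1 · 18); the sign does not affect v_p). Step 3 — |x − y|_17 = 17^{-1} = 1/17.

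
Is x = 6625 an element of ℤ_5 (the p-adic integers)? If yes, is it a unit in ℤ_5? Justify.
x ∈ ℤ_5 but not a unit; v_5(x) = 3 > 0

ℤ_5 = {x ∈ ℚ_5 : v_5(x) ≥ 0} and ℤ_5^× = {x ∈ ℤ_5 : v_5(x) = 0}. Here v_5(6625) = v_5(num) − v_5(den) = 3; compare against these criteria.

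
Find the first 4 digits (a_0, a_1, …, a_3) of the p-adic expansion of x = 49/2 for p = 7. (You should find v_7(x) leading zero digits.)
(a_0, …, a_3) = (0, 0, 4, 3)

v_7(49/2) = 2, so a_0 = ... = a_1 = 0. Factor out: x = 7^2 · u with u = 1/2 a unit in ℤ_7. Expand u iteratively via a_{v+i} = u_i mod 7, u_{i+1} = (u_i − a_{v+i})/7:
  u_0 = 1/2;  a_2 = 4;  u_1 = (u_0 − 4)/7 = -1/2
  u_1 = -1/2;  a_3 = 3;  u_2 = (u_1 − 3)/7 = -1/2
Digits: (0, 0, 4, 3).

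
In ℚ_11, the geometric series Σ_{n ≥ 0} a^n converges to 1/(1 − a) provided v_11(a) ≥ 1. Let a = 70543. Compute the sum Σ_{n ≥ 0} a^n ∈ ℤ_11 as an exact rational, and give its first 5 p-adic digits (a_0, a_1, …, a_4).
Σ a^n = 1/(1 − a) = -1/70542;  first 5 digits = (1, 0, 0, 9, 4)

v_11(a) = 3 ≥ 1, so the series converges in ℤ_11 to 1/(1 − a) = 1/(1 − 70543) = -1/70542. Expand this rational in ℤ_11: compute digits iteratively via d_i = x_i mod 11, x_{i+1} = (x_i − d_i)/11. The first 5 digits are (1, 0, 0, 9, 4).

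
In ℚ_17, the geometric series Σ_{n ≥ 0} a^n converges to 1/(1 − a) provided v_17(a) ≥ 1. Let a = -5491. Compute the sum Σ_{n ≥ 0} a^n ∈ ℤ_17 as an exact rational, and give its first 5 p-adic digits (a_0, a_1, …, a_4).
Σ a^n = 1/(1 − a) = 1/5492;  first 5 digits = (1, 0, 15, 15, 3)

v_17(a) = 2 ≥ 1, so the series converges in ℤ_17 to 1/(1 − a) = 1/(1 − (-5491)) = 1/5492. Expand this rational in ℤ_17: compute digits iteratively via d_i = x_i mod 17, x_{i+1} = (x_i − d_i)/17. The first 5 digits are (1, 0, 15, 15, 3).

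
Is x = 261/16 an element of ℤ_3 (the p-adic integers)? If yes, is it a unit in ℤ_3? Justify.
x ∈ ℤ_3 but not a unit; v_3(x) = 2 > 0

ℤ_3 = {x ∈ ℚ_3 : v_3(x) ≥ 0} and ℤ_3^× = {x ∈ ℤ_3 : v_3(x) = 0}. Here v_3(261/16) = v_3(num) − v_3(den) = 2; compare against these criteria.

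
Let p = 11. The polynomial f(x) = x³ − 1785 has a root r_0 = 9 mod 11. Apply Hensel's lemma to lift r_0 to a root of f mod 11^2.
r_1 = 97 (mod 121)

Hensel: r_{i+1} = r_i − f(r_i)/f′(r_i) mod 11^{i+2}, where f′(x) = 3x². Iterate:
  r_0 = 9 (mod 11)
  r_1 = 97 (mod 121)
Final: r = 97 with f(r) ≡ 0 mod 11^2.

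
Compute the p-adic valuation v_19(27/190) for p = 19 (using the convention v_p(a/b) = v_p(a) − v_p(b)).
v_19(27/190) = -1

Factor powers of 19 from the numerator and denominator of the reduced fraction: 27 = 19^0 · 27 and 190 = 19^1 · 10. Apply v_p(a/b) = v_p(a) − v_p(b): v_19(27/190) = 0 − 1 = -1.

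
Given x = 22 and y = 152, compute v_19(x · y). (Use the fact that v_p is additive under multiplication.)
v_19(3344) = 1

v_p(x) = 0 (factor: 22 = 19^0 · 22); v_p(y) = 1 (factor: 152 = 19^1 · 8). Additivity: v_p(xy) = v_p(x) + v_p(y) = 0 + 1 = 1. (Direct check: xy = 3344 = 19^1 · (176).)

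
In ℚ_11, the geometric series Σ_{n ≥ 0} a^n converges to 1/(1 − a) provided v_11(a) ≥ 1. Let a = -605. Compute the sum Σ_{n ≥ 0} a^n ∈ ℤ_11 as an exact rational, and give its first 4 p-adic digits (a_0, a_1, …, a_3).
Σ a^n = 1/(1 − a) = 1/606;  first 4 digits = (1, 0, 6, 10)

v_11(a) = 2 ≥ 1, so the series converges in ℤ_11 to 1/(1 − a) = 1/(1 − (-605)) = 1/606. Expand this rational in ℤ_11: compute digits iteratively via d_i = x_i mod 11, x_{i+1} = (x_i − d_i)/11. The first 4 digits are (1, 0, 6, 10).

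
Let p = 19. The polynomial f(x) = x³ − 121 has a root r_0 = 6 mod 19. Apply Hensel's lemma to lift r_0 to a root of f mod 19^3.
r_2 = 6219 (mod 6859)

Hensel: r_{i+1} = r_i − f(r_i)/f′(r_i) mod 19^{i+2}, where f′(x) = 3x². Iterate:
  r_0 = 6 (mod 19)
  r_1 = 82 (mod 361)
  r_2 = 6219 (mod 6859)
Final: r = 6219 with f(r) ≡ 0 mod 19^3.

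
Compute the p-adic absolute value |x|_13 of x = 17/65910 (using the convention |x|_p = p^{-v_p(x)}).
|17/65910|_13 = 2197

Step 1 — compute v_13(x) by factoring powers of 13 out of the numerator and denominator: v_13(17/65910) = -3. Step 2 — apply |x|_p = p^{-v_p(x)} = 13^{3} = 2197.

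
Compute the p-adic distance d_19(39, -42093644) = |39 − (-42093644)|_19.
d_19(39, -42093644) = 1/2476099

Step 1 — x − y = 39 − (-42093644) = 42093683. Step 2 — v_19(42093683) = 5 (factor: 42093683 = (19^5 · 17); the sign does not affect v_p). Step 3 — |x − y|_19 = 19^{-5} = 1/2476099.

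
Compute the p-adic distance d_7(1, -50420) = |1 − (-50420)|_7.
d_7(1, -50420) = 1/16807

Step 1 — x − y = 1 − (-50420) = 50421. Step 2 — v_7(50421) = 5 (factor: 50421 = (7^5 · 3); the sign does not affect v_p). Step 3 — |x − y|_7 = 7^{-5} = 1/16807.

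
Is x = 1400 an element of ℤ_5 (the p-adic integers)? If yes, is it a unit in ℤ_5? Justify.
x ∈ ℤ_5 but not a unit; v_5(x) = 2 > 0

ℤ_5 = {x ∈ ℚ_5 : v_5(x) ≥ 0} and ℤ_5^× = {x ∈ ℤ_5 : v_5(x) = 0}. Here v_5(1400) = v_5(num) − v_5(den) = 2; compare against these criteria.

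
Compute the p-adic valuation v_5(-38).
v_5(-38) = 0

v_5(n) is the largest exponent k such that 5^k divides n. Factor out: -38 = -5^0 · 38. (Sign doesn't affect v_p.) So v_5(-38) = 0.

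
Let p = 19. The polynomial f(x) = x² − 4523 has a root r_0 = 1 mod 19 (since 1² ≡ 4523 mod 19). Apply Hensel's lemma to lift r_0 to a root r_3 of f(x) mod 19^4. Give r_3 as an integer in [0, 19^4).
r_3 = 90346 (mod 130321)

Hensel's recurrence: r_{i+1} = r_i − f(r_i)·(f′(r_i))^{-1} mod 19^{i+2}, with f′(x) = 2x. Iterate:
  r_0 = 1 (mod 19)
  r_1 = 96 (mod 361)
  r_2 = 1179 (mod 6859)
  r_3 = 90346 (mod 130321)
Final: r_3 = 90346, and one checks f(r_3) ≡ 0 mod 19^4.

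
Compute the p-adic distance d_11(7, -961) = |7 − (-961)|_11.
d_11(7, -961) = 1/121

Step 1 — x − y = 7 − (-961) = 968. Step 2 — v_11(968) = 2 (factor: 968 = (11^2 · 8); the sign does not affect v_p). Step 3 — |x − y|_11 = 11^{-2} = 1/121.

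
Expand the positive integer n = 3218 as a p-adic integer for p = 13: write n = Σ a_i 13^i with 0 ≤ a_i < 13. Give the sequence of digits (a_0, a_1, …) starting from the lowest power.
(a_0, a_1, …) = (7, 0, 6, 1)

Repeated division by 13 gives the digits low-to-high: 3218 = 7 + 6·13^2 + 1·13^3. Digit sequence: (7, 0, 6, 1).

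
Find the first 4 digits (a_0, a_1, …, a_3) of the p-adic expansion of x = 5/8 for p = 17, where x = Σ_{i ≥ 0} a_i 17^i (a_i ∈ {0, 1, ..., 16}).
(a_0, …, a_3) = (7, 6, 6, 6)

v_17(5/8) = 0 (numerator and denominator both coprime to 17), so x ∈ ℤ_17^×. Compute digits iteratively via a_i = x_i mod 17, x_{i+1} = (x_i − a_i)/17, with x_0 = x:
  x_0 = 5/8;  a_0 = 7;  x_1 = (x_0 − 7)/17 = -3/8
  x_1 = -3/8;  a_1 = 6;  x_2 = (x_1 − 6)/17 = -3/8
  x_2 = -3/8;  a_2 = 6;  x_3 = (x_2 − 6)/17 = -3/8
  x_3 = -3/8;  a_3 = 6;  x_4 = (x_3 − 6)/17 = -3/8
Digits: (7, 6, 6, 6).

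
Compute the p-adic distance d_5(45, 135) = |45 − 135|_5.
d_5(45, 135) = 1/5

Step 1 — x − y = 45 − 135 = -90. Step 2 — v_5(-90) = 1 (factor: -90 = −(5^1 · 18); the sign does not affect v_p). Step 3 — |x − y|_5 = 5^{-1} = 1/5.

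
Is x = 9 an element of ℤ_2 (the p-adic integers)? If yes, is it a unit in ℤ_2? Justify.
x ∈ ℤ_2^× (unit); v_2(x) = 0

ℤ_2 = {x ∈ ℚ_2 : v_2(x) ≥ 0} and ℤ_2^× = {x ∈ ℤ_2 : v_2(x) = 0}. Here v_2(9) = v_2(num) − v_2(den) = 0; compare against these criteria.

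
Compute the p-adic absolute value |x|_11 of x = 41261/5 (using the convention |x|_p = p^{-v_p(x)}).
|41261/5|_11 = 1/1331

Step 1 — compute v_11(x) by factoring powers of 11 out of the numerator and denominator: v_11(41261/5) = 3. Step 2 — apply |x|_p = p^{-v_p(x)} = 11^{-3} = 1/1331.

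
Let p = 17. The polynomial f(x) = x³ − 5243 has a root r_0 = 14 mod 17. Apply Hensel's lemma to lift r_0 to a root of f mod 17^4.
r_3 = 60925 (mod 83521)

Hensel: r_{i+1} = r_i − f(r_i)/f′(r_i) mod 17^{i+2}, where f′(x) = 3x². Iterate:
  r_0 = 14 (mod 17)
  r_1 = 235 (mod 289)
  r_2 = 1969 (mod 4913)
  r_3 = 60925 (mod 83521)
Final: r = 60925 with f(r) ≡ 0 mod 17^4.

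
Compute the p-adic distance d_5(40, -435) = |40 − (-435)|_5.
d_5(40, -435) = 1/25

Step 1 — x − y = 40 − (-435) = 475. Step 2 — v_5(475) = 2 (factor: 475 = (5^2 · 19); the sign does not affect v_p). Step 3 — |x − y|_5 = 5^{-2} = 1/25.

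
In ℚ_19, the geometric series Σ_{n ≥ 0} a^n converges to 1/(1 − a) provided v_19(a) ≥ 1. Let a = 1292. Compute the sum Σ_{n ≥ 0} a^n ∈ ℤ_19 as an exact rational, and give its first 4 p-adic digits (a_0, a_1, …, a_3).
Σ a^n = 1/(1 − a) = -1/1291;  first 4 digits = (1, 11, 10, 16)

v_19(a) = 1 ≥ 1, so the series converges in ℤ_19 to 1/(1 − a) = 1/(1 − 1292) = -1/1291. Expand this rational in ℤ_19: compute digits iteratively via d_i = x_i mod 19, x_{i+1} = (x_i − d_i)/19. The first 4 digits are (1, 11, 10, 16).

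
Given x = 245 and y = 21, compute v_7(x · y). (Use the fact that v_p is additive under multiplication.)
v_7(5145) = 3

v_p(x) = 2 (factor: 245 = 7^2 · 5); v_p(y) = 1 (factor: 21 = 7^1 · 3). Additivity: v_p(xy) = v_p(x) + v_p(y) = 2 + 1 = 3. (Direct check: xy = 5145 = 7^3 · (15).)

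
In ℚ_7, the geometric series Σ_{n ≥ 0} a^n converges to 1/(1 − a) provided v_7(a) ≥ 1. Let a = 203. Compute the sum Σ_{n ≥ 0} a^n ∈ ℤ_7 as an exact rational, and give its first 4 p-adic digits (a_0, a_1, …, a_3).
Σ a^n = 1/(1 − a) = -1/202;  first 4 digits = (1, 1, 5, 2)

v_7(a) = 1 ≥ 1, so the series converges in ℤ_7 to 1/(1 − a) = 1/(1 − 203) = -1/202. Expand this rational in ℤ_7: compute digits iteratively via d_i = x_i mod 7, x_{i+1} = (x_i − d_i)/7. The first 4 digits are (1, 1, 5, 2).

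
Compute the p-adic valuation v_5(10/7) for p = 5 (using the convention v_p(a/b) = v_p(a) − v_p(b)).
v_5(10/7) = 1

Factor powers of 5 from the numerator and denominator of the reduced fraction: 10 = 5^1 · 2 and 7 = 5^0 · 7. Apply v_p(a/b) = v_p(a) − v_p(b): v_5(10/7) = 1 − 0 = 1.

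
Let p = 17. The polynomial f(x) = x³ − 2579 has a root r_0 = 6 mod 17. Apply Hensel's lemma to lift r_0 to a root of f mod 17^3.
r_2 = 448 (mod 4913)

Hensel: r_{i+1} = r_i − f(r_i)/f′(r_i) mod 17^{i+2}, where f′(x) = 3x². Iterate:
  r_0 = 6 (mod 17)
  r_1 = 159 (mod 289)
  r_2 = 448 (mod 4913)
Final: r = 448 with f(r) ≡ 0 mod 17^3.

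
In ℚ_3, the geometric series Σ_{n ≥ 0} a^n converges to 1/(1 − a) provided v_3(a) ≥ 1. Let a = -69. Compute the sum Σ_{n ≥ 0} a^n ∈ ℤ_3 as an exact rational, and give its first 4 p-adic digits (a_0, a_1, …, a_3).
Σ a^n = 1/(1 − a) = 1/70;  first 4 digits = (1, 1, 2, 0)

v_3(a) = 1 ≥ 1, so the series converges in ℤ_3 to 1/(1 − a) = 1/(1 − (-69)) = 1/70. Expand this rational in ℤ_3: compute digits iteratively via d_i = x_i mod 3, x_{i+1} = (x_i − d_i)/3. The first 4 digits are (1, 1, 2, 0).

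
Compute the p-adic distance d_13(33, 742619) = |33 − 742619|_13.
d_13(33, 742619) = 1/371293

Step 1 — x − y = 33 − 742619 = -742586. Step 2 — v_13(-742586) = 5 (factor: -742586 = −(13^5 · 2); the sign does not affect v_p). Step 3 — |x − y|_13 = 13^{-5} = 1/371293.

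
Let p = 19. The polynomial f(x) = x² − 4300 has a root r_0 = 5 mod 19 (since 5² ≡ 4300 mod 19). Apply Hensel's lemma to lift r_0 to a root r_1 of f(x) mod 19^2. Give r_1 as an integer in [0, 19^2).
r_1 = 252 (mod 361)

Hensel's recurrence: r_{i+1} = r_i − f(r_i)·(f′(r_i))^{-1} mod 19^{i+2}, with f′(x) = 2x. Iterate:
  r_0 = 5 (mod 19)
  r_1 = 252 (mod 361)
Final: r_1 = 252, and one checks f(r_1) ≡ 0 mod 19^2.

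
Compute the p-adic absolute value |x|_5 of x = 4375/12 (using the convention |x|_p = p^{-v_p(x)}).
|4375/12|_5 = 1/625

Step 1 — compute v_5(x) by factoring powers of 5 out of the numerator and denominator: v_5(4375/12) = 4. Step 2 — apply |x|_p = p^{-v_p(x)} = 5^{-4} = 1/625.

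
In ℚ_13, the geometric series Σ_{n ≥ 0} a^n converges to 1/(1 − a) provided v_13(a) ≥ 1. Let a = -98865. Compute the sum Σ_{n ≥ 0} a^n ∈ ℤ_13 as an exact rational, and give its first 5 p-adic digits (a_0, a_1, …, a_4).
Σ a^n = 1/(1 − a) = 1/98866;  first 5 digits = (1, 0, 0, 7, 9)

v_13(a) = 3 ≥ 1, so the series converges in ℤ_13 to 1/(1 − a) = 1/(1 − (-98865)) = 1/98866. Expand this rational in ℤ_13: compute digits iteratively via d_i = x_i mod 13, x_{i+1} = (x_i − d_i)/13. The first 5 digits are (1, 0, 0, 7, 9).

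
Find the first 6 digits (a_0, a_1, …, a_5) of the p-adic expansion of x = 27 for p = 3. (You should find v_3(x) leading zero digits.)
(a_0, …, a_5) = (0, 0, 0, 1, 0, 0)

v_3(27) = 3, so a_0 = ... = a_2 = 0. Factor out: x = 3^3 · u with u = 1 a unit in ℤ_3. Expand u iteratively via a_{v+i} = u_i mod 3, u_{i+1} = (u_i − a_{v+i})/3:
  u_0 = 1;  a_3 = 1;  u_1 = (u_0 − 1)/3 = 0
  u_1 = 0;  a_4 = 0;  u_2 = (u_1 − 0)/3 = 0
  u_2 = 0;  a_5 = 0;  u_3 = (u_2 − 0)/3 = 0
Digits: (0, 0, 0, 1, 0, 0).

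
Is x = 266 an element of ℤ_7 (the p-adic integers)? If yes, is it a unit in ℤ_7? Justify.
x ∈ ℤ_7 but not a unit; v_7(x) = 1 > 0

ℤ_7 = {x ∈ ℚ_7 : v_7(x) ≥ 0} and ℤ_7^× = {x ∈ ℤ_7 : v_7(x) = 0}. Here v_7(266) = v_7(num) − v_7(den) = 1; compare against these criteria.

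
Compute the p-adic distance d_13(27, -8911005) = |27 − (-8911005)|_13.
d_13(27, -8911005) = 1/371293

Step 1 — x − y = 27 − (-8911005) = 8911032. Step 2 — v_13(8911032) = 5 (factor: 8911032 = (13^5 · 24); the sign does not affect v_p). Step 3 — |x − y|_13 = 13^{-5} = 1/371293.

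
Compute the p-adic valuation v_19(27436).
v_19(27436) = 3

v_19(n) is the largest exponent k such that 19^k divides n. Factor out: 27436 = 19^3 · 4. (Sign doesn't affect v_p.) So v_19(27436) = 3.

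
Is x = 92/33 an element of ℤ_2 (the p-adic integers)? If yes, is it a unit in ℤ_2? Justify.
x ∈ ℤ_2 but not a unit; v_2(x) = 2 > 0

ℤ_2 = {x ∈ ℚ_2 : v_2(x) ≥ 0} and ℤ_2^× = {x ∈ ℤ_2 : v_2(x) = 0}. Here v_2(92/33) = v_2(num) − v_2(den) = 2; compare against these criteria.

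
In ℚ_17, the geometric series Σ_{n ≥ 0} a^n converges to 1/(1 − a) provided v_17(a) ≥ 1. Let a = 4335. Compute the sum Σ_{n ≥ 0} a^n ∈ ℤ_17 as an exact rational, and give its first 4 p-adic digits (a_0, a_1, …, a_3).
Σ a^n = 1/(1 − a) = -1/4334;  first 4 digits = (1, 0, 15, 0)

v_17(a) = 2 ≥ 1, so the series converges in ℤ_17 to 1/(1 − a) = 1/(1 − 4335) = -1/4334. Expand this rational in ℤ_17: compute digits iteratively via d_i = x_i mod 17, x_{i+1} = (x_i − d_i)/17. The first 4 digits are (1, 0, 15, 0).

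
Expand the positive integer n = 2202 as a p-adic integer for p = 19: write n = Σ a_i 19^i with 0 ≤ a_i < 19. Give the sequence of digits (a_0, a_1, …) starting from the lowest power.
(a_0, a_1, …) = (17, 1, 6)

Repeated division by 19 gives the digits low-to-high: 2202 = 17 + 1·19^1 + 6·19^2. Digit sequence: (17, 1, 6).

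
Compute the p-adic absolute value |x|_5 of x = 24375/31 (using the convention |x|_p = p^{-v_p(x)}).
|24375/31|_5 = 1/625

Step 1 — compute v_5(x) by factoring powers of 5 out of the numerator and denominator: v_5(24375/31) = 4. Step 2 — apply |x|_p = p^{-v_p(x)} = 5^{-4} = 1/625.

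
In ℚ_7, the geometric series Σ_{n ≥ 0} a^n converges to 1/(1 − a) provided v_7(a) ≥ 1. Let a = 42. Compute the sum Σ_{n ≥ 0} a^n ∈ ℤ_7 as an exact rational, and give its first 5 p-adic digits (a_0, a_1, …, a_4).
Σ a^n = 1/(1 − a) = -1/41;  first 5 digits = (1, 6, 1, 4, 4)

v_7(a) = 1 ≥ 1, so the series converges in ℤ_7 to 1/(1 − a) = 1/(1 − 42) = -1/41. Expand this rational in ℤ_7: compute digits iteratively via d_i = x_i mod 7, x_{i+1} = (x_i − d_i)/7. The first 5 digits are (1, 6, 1, 4, 4).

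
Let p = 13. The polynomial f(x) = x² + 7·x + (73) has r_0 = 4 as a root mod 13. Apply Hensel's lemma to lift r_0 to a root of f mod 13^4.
r_3 = 11522 (mod 28561)

Hensel: r_{i+1} = r_i − f(r_i)·(f′(r_i))^{-1} mod 13^{i+2}, f′(x) = 2x + 7. Iterate:
  r_0 = 4 (mod 13)
  r_1 = 30 (mod 169)
  r_2 = 537 (mod 2197)
  r_3 = 11522 (mod 28561)
Final: r = 11522 satisfies f(r) ≡ 0 mod 13^4.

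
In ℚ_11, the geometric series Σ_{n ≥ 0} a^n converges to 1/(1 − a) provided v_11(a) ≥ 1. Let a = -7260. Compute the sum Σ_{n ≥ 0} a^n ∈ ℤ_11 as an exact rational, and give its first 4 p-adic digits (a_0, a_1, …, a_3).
Σ a^n = 1/(1 − a) = 1/7261;  first 4 digits = (1, 0, 6, 5)

v_11(a) = 2 ≥ 1, so the series converges in ℤ_11 to 1/(1 − a) = 1/(1 − (-7260)) = 1/7261. Expand this rational in ℤ_11: compute digits iteratively via d_i = x_i mod 11, x_{i+1} = (x_i − d_i)/11. The first 4 digits are (1, 0, 6, 5).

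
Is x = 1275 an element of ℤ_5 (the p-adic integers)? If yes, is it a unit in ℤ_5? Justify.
x ∈ ℤ_5 but not a unit; v_5(x) = 2 > 0

ℤ_5 = {x ∈ ℚ_5 : v_5(x) ≥ 0} and ℤ_5^× = {x ∈ ℤ_5 : v_5(x) = 0}. Here v_5(1275) = v_5(num) − v_5(den) = 2; compare against these criteria.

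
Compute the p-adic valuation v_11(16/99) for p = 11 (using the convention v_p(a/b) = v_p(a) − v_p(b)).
v_11(16/99) = -1

Factor powers of 11 from the numerator and denominator of the reduced fraction: 16 = 11^0 · 16 and 99 = 11^1 · 9. Apply v_p(a/b) = v_p(a) − v_p(b): v_11(16/99) = 0 − 1 = -1.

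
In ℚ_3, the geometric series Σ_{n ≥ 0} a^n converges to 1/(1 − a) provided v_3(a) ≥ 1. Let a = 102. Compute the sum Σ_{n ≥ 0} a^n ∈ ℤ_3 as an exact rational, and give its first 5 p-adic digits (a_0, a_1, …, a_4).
Σ a^n = 1/(1 − a) = -1/101;  first 5 digits = (1, 1, 0, 0, 2)

v_3(a) = 1 ≥ 1, so the series converges in ℤ_3 to 1/(1 − a) = 1/(1 − 102) = -1/101. Expand this rational in ℤ_3: compute digits iteratively via d_i = x_i mod 3, x_{i+1} = (x_i − d_i)/3. The first 5 digits are (1, 1, 0, 0, 2).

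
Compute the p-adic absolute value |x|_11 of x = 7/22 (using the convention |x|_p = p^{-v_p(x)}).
|7/22|_11 = 11

Step 1 — compute v_11(x) by factoring powers of 11 out of the numerator and denominator: v_11(7/22) = -1. Step 2 — apply |x|_p = p^{-v_p(x)} = 11^{1} = 11.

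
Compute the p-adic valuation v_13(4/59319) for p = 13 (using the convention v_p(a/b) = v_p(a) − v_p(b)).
v_13(4/59319) = -3

Factor powers of 13 from the numerator and denominator of the reduced fraction: 4 = 13^0 · 4 and 59319 = 13^3 · 27. Apply v_p(a/b) = v_p(a) − v_p(b): v_13(4/59319) = 0 − 3 = -3.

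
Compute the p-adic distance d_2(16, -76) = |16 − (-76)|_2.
d_2(16, -76) = 1/4

Step 1 — x − y = 16 − (-76) = 92. Step 2 — v_2(92) = 2 (factor: 92 = (2^2 · 23); the sign does not affect v_p). Step 3 — |x − y|_2 = 2^{-2} = 1/4.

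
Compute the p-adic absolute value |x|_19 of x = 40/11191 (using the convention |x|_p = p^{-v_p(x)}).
|40/11191|_19 = 361

Step 1 — compute v_19(x) by factoring powers of 19 out of the numerator and denominator: v_19(40/11191) = -2. Step 2 — apply |x|_p = p^{-v_p(x)} = 19^{2} = 361.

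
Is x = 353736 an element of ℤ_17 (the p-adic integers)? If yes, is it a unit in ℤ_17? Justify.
x ∈ ℤ_17 but not a unit; v_17(x) = 3 > 0

ℤ_17 = {x ∈ ℚ_17 : v_17(x) ≥ 0} and ℤ_17^× = {x ∈ ℤ_17 : v_17(x) = 0}. Here v_17(353736) = v_17(num) − v_17(den) = 3; compare against these criteria.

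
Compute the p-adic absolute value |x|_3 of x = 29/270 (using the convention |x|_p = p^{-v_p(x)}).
|29/270|_3 = 27

Step 1 — compute v_3(x) by factoring powers of 3 out of the numerator and denominator: v_3(29/270) = -3. Step 2 — apply |x|_p = p^{-v_p(x)} = 3^{3} = 27.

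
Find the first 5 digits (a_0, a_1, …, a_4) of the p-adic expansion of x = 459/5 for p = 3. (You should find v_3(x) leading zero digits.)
(a_0, …, a_4) = (0, 0, 0, 1, 2)

v_3(459/5) = 3, so a_0 = ... = a_2 = 0. Factor out: x = 3^3 · u with u = 17/5 a unit in ℤ_3. Expand u iteratively via a_{v+i} = u_i mod 3, u_{i+1} = (u_i − a_{v+i})/3:
  u_0 = 17/5;  a_3 = 1;  u_1 = (u_0 − 1)/3 = 4/5
  u_1 = 4/5;  a_4 = 2;  u_2 = (u_1 − 2)/3 = -2/5
Digits: (0, 0, 0, 1, 2).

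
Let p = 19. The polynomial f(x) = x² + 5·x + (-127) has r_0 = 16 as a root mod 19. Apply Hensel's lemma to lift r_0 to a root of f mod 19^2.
r_1 = 225 (mod 361)

Hensel: r_{i+1} = r_i − f(r_i)·(f′(r_i))^{-1} mod 19^{i+2}, f′(x) = 2x + 5. Iterate:
  r_0 = 16 (mod 19)
  r_1 = 225 (mod 361)
Final: r = 225 satisfies f(r) ≡ 0 mod 19^2.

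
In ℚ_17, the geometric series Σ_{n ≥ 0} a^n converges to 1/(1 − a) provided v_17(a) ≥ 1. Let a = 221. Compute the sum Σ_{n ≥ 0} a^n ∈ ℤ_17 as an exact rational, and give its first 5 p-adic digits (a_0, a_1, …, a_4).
Σ a^n = 1/(1 − a) = -1/220;  first 5 digits = (1, 13, 16, 13, 11)

v_17(a) = 1 ≥ 1, so the series converges in ℤ_17 to 1/(1 − a) = 1/(1 − 221) = -1/220. Expand this rational in ℤ_17: compute digits iteratively via d_i = x_i mod 17, x_{i+1} = (x_i − d_i)/17. The first 5 digits are (1, 13, 16, 13, 11).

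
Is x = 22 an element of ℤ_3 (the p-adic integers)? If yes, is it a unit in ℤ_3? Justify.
x ∈ ℤ_3^× (unit); v_3(x) = 0

ℤ_3 = {x ∈ ℚ_3 : v_3(x) ≥ 0} and ℤ_3^× = {x ∈ ℤ_3 : v_3(x) = 0}. Here v_3(22) = v_3(num) − v_3(den) = 0; compare against these criteria.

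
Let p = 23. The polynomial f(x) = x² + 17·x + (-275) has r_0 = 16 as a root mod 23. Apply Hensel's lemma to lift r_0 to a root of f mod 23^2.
r_1 = 108 (mod 529)

Hensel: r_{i+1} = r_i − f(r_i)·(f′(r_i))^{-1} mod 23^{i+2}, f′(x) = 2x + 17. Iterate:
  r_0 = 16 (mod 23)
  r_1 = 108 (mod 529)
Final: r = 108 satisfies f(r) ≡ 0 mod 23^2.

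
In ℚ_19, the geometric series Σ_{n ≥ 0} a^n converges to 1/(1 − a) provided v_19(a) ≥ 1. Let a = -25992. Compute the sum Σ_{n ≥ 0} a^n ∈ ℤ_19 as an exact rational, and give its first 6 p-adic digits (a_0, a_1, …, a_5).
Σ a^n = 1/(1 − a) = 1/25993;  first 6 digits = (1, 0, 4, 15, 15, 6)

v_19(a) = 2 ≥ 1, so the series converges in ℤ_19 to 1/(1 − a) = 1/(1 − (-25992)) = 1/25993. Expand this rational in ℤ_19: compute digits iteratively via d_i = x_i mod 19, x_{i+1} = (x_i − d_i)/19. The first 6 digits are (1, 0, 4, 15, 15, 6).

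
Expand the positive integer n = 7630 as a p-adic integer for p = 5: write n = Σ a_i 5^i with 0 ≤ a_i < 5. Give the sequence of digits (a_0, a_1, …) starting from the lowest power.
(a_0, a_1, …) = (0, 1, 0, 1, 2, 2)

Repeated division by 5 gives the digits low-to-high: 7630 = 1·5^1 + 1·5^3 + 2·5^4 + 2·5^5. Digit sequence: (0, 1, 0, 1, 2, 2).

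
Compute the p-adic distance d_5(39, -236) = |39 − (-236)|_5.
d_5(39, -236) = 1/25

Step 1 — x − y = 39 − (-236) = 275. Step 2 — v_5(275) = 2 (factor: 275 = (5^2 · 11); the sign does not affect v_p). Step 3 — |x − y|_5 = 5^{-2} = 1/25.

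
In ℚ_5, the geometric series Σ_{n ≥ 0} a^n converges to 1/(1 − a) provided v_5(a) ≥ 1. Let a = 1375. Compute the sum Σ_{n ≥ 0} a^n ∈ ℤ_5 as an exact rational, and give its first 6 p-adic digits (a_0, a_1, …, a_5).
Σ a^n = 1/(1 − a) = -1/1374;  first 6 digits = (1, 0, 0, 1, 2, 0)

v_5(a) = 3 ≥ 1, so the series converges in ℤ_5 to 1/(1 − a) = 1/(1 − 1375) = -1/1374. Expand this rational in ℤ_5: compute digits iteratively via d_i = x_i mod 5, x_{i+1} = (x_i − d_i)/5. The first 6 digits are (1, 0, 0, 1, 2, 0).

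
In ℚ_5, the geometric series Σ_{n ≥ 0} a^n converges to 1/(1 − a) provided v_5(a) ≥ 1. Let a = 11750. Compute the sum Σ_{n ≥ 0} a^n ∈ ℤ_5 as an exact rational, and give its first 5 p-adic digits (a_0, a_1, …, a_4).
Σ a^n = 1/(1 − a) = -1/11749;  first 5 digits = (1, 0, 0, 4, 3)

v_5(a) = 3 ≥ 1, so the series converges in ℤ_5 to 1/(1 − a) = 1/(1 − 11750) = -1/11749. Expand this rational in ℤ_5: compute digits iteratively via d_i = x_i mod 5, x_{i+1} = (x_i − d_i)/5. The first 5 digits are (1, 0, 0, 4, 3).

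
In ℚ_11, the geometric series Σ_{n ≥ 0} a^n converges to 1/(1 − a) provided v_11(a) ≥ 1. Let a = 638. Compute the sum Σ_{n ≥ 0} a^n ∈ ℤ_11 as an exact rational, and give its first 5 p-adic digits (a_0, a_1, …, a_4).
Σ a^n = 1/(1 − a) = -1/637;  first 5 digits = (1, 3, 3, 3, 4)

v_11(a) = 1 ≥ 1, so the series converges in ℤ_11 to 1/(1 − a) = 1/(1 − 638) = -1/637. Expand this rational in ℤ_11: compute digits iteratively via d_i = x_i mod 11, x_{i+1} = (x_i − d_i)/11. The first 5 digits are (1, 3, 3, 3, 4).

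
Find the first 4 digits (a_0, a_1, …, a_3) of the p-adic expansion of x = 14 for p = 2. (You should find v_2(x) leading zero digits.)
(a_0, …, a_3) = (0, 1, 1, 1)

v_2(14) = 1, so a_0 = ... = a_0 = 0. Factor out: x = 2^1 · u with u = 7 a unit in ℤ_2. Expand u iteratively via a_{v+i} = u_i mod 2, u_{i+1} = (u_i − a_{v+i})/2:
  u_0 = 7;  a_1 = 1;  u_1 = (u_0 − 1)/2 = 3
  u_1 = 3;  a_2 = 1;  u_2 = (u_1 − 1)/2 = 1
  u_2 = 1;  a_3 = 1;  u_3 = (u_2 − 1)/2 = 0
Digits: (0, 1, 1, 1).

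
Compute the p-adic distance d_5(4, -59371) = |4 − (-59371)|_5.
d_5(4, -59371) = 1/3125

Step 1 — x − y = 4 − (-59371) = 59375. Step 2 — v_5(59375) = 5 (factor: 59375 = (5^5 · 19); the sign does not affect v_p). Step 3 — |x − y|_5 = 5^{-5} = 1/3125.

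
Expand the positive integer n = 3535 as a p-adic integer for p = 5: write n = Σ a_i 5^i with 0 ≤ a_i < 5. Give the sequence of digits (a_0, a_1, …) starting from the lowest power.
(a_0, a_1, …) = (0, 2, 1, 3, 0, 1)

Repeated division by 5 gives the digits low-to-high: 3535 = 2·5^1 + 1·5^2 + 3·5^3 + 1·5^5. Digit sequence: (0, 2, 1, 3, 0, 1).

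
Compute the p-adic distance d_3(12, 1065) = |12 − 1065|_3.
d_3(12, 1065) = 1/81

Step 1 — x − y = 12 − 1065 = -1053. Step 2 — v_3(-1053) = 4 (factor: -1053 = −(3^4 · 13); the sign does not affect v_p). Step 3 — |x − y|_3 = 3^{-4} = 1/81.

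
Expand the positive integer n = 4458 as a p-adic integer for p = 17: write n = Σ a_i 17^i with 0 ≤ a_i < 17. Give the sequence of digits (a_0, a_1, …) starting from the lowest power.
(a_0, a_1, …) = (4, 7, 15)

Repeated division by 17 gives the digits low-to-high: 4458 = 4 + 7·17^1 + 15·17^2. Digit sequence: (4, 7, 15).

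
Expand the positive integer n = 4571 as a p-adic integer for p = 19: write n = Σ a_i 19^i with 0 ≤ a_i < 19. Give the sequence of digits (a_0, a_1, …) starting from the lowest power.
(a_0, a_1, …) = (11, 12, 12)

Repeated division by 19 gives the digits low-to-high: 4571 = 11 + 12·19^1 + 12·19^2. Digit sequence: (11, 12, 12).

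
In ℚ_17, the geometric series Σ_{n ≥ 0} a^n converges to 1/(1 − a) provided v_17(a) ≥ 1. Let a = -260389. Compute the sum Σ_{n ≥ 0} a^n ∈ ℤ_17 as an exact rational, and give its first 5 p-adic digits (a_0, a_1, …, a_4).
Σ a^n = 1/(1 − a) = 1/260390;  first 5 digits = (1, 0, 0, 15, 13)

v_17(a) = 3 ≥ 1, so the series converges in ℤ_17 to 1/(1 − a) = 1/(1 − (-260389)) = 1/260390. Expand this rational in ℤ_17: compute digits iteratively via d_i = x_i mod 17, x_{i+1} = (x_i − d_i)/17. The first 5 digits are (1, 0, 0, 15, 13).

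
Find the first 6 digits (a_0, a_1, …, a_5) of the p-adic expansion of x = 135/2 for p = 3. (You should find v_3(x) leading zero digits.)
(a_0, …, a_5) = (0, 0, 0, 1, 2, 1)

v_3(135/2) = 3, so a_0 = ... = a_2 = 0. Factor out: x = 3^3 · u with u = 5/2 a unit in ℤ_3. Expand u iteratively via a_{v+i} = u_i mod 3, u_{i+1} = (u_i − a_{v+i})/3:
  u_0 = 5/2;  a_3 = 1;  u_1 = (u_0 − 1)/3 = 1/2
  u_1 = 1/2;  a_4 = 2;  u_2 = (u_1 − 2)/3 = -1/2
  u_2 = -1/2;  a_5 = 1;  u_3 = (u_2 − 1)/3 = -1/2
Digits: (0, 0, 0, 1, 2, 1).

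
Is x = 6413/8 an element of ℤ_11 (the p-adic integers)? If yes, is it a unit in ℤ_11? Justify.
x ∈ ℤ_11 but not a unit; v_11(x) = 2 > 0

ℤ_11 = {x ∈ ℚ_11 : v_11(x) ≥ 0} and ℤ_11^× = {x ∈ ℤ_11 : v_11(x) = 0}. Here v_11(6413/8) = v_11(num) − v_11(den) = 2; compare against these criteria.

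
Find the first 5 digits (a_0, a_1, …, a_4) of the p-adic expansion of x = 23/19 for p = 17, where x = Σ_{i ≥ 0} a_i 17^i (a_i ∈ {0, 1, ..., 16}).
(a_0, …, a_4) = (3, 16, 8, 12, 10)

v_17(23/19) = 0 (numerator and denominator both coprime to 17), so x ∈ ℤ_17^×. Compute digits iteratively via a_i = x_i mod 17, x_{i+1} = (x_i − a_i)/17, with x_0 = x:
  x_0 = 23/19;  a_0 = 3;  x_1 = (x_0 − 3)/17 = -2/19
  x_1 = -2/19;  a_1 = 16;  x_2 = (x_1 − 16)/17 = -18/19
  x_2 = -18/19;  a_2 = 8;  x_3 = (x_2 − 8)/17 = -10/19
  x_3 = -10/19;  a_3 = 12;  x_4 = (x_3 − 12)/17 = -14/19
  x_4 = -14/19;  a_4 = 10;  x_5 = (x_4 − 10)/17 = -12/19
Digits: (3, 16, 8, 12, 10).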